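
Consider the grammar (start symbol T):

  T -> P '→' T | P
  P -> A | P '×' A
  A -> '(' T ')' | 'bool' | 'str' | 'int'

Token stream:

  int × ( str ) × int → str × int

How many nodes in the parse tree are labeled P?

6

[T [P [P [P [A int]] × [A ( [T [P [A str]]] )]] × [A int]] → [T [P [P [A str]] × [A int]]]]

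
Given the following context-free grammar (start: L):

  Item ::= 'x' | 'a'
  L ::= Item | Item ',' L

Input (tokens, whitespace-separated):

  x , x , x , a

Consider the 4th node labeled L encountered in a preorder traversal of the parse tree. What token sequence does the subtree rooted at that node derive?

[L [Item x] , [L [Item x] , [L [Item x] , [L [Item a]]]]]

a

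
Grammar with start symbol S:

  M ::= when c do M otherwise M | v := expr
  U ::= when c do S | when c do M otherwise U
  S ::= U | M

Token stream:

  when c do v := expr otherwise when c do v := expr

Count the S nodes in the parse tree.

2

[S [U when c do [M v := expr] otherwise [U when c do [S [M v := expr]]]]]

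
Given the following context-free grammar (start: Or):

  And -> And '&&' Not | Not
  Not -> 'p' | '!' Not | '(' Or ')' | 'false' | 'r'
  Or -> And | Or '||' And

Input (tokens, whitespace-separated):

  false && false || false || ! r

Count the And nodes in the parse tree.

[Or [Or [Or [And [And [Not false]] && [Not false]]] || [And [Not false]]] || [And [Not ! [Not r]]]]

4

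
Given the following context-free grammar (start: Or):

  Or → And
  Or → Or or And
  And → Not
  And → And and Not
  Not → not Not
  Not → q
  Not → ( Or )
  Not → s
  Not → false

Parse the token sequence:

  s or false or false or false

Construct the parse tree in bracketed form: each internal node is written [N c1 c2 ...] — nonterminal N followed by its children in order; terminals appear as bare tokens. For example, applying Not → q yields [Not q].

[Or [Or [Or [Or [And [Not s]]] or [And [Not false]]] or [And [Not false]]] or [And [Not false]]]

Or
Or or And
Or or And or And
Or or And or And or And
And or And or And or And
Not or And or And or And
s or And or And or And
s or Not or And or And
s or false or And or And
s or false or Not or And
s or false or false or And
s or false or false or Not
s or false or false or false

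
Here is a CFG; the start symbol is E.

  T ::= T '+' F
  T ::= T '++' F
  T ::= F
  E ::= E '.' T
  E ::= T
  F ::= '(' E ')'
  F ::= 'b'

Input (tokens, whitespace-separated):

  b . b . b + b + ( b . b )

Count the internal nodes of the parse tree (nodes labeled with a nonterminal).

[E [E [E [T [F b]]] . [T [F b]]] . [T [T [T [F b]] + [F b]] + [F ( [E [E [T [F b]]] . [T [F b]]] )]]]

19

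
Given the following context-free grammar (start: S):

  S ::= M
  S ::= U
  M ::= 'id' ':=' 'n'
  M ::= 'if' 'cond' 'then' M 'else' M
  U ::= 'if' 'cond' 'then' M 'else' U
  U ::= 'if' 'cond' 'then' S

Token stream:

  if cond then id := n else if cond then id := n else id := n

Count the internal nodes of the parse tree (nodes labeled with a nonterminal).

6

[S [M if cond then [M id := n] else [M if cond then [M id := n] else [M id := n]]]]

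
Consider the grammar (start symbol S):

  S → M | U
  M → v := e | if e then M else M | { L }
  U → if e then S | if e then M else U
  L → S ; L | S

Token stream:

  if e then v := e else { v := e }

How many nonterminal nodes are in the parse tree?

7

[S [M if e then [M v := e] else [M { [L [S [M v := e]]] }]]]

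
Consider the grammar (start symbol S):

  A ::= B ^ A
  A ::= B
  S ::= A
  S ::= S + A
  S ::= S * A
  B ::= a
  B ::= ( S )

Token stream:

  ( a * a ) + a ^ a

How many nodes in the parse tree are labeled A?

[S [S [A [B ( [S [S [A [B a]]] * [A [B a]]] )]]] + [A [B a] ^ [A [B a]]]]

5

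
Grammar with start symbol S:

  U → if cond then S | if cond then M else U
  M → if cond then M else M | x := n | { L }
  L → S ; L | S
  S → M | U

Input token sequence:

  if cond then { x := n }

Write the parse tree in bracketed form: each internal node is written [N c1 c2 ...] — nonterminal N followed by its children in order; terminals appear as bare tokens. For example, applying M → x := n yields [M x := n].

[S [U if cond then [S [M { [L [S [M x := n]]] }]]]]

S
U
if cond then S
if cond then M
if cond then { L }
if cond then { S }
if cond then { M }
if cond then { x := n }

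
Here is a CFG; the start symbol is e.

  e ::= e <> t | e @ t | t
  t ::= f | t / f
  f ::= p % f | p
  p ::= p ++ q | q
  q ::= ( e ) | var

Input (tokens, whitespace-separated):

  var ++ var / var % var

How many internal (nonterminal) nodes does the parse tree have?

[e [t [t [f [p [p [q var]] ++ [q var]]]] / [f [p [q var]] % [f [p [q var]]]]]]

14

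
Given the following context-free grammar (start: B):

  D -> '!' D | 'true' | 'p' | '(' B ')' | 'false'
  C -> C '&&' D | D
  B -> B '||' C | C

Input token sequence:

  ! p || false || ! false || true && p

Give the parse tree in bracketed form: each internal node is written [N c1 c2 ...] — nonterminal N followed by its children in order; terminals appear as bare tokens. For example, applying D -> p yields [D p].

[B [B [B [B [C [D ! [D p]]]] || [C [D false]]] || [C [D ! [D false]]]] || [C [C [D true]] && [D p]]]

B
B || C
B || C || C
B || C || C || C
C || C || C || C
D || C || C || C
! D || C || C || C
! p || C || C || C
! p || D || C || C
! p || false || C || C
! p || false || D || C
! p || false || ! D || C
! p || false || ! false || C
! p || false || ! false || C && D
! p || false || ! false || D && D
! p || false || ! false || true && D
! p || false || ! false || true && p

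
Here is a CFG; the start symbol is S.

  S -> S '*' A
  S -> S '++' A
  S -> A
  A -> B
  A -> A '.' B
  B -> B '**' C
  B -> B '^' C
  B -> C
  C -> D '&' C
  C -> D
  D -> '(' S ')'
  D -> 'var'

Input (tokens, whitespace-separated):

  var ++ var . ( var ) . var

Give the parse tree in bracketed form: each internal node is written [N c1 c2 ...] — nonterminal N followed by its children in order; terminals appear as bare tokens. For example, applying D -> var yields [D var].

S
S ++ A
A ++ A
B ++ A
C ++ A
D ++ A
var ++ A
var ++ A . B
var ++ A . B . B
var ++ B . B . B
var ++ C . B . B
var ++ D . B . B
var ++ var . B . B
var ++ var . C . B
var ++ var . D . B
var ++ var . ( S ) . B
var ++ var . ( A ) . B
var ++ var . ( B ) . B
var ++ var . ( C ) . B
var ++ var . ( D ) . B
var ++ var . ( var ) . B
var ++ var . ( var ) . C
var ++ var . ( var ) . D
var ++ var . ( var ) . var

[S [S [A [B [C [D var]]]]] ++ [A [A [A [B [C [D var]]]] . [B [C [D ( [S [A [B [C [D var]]]]] )]]]] . [B [C [D var]]]]]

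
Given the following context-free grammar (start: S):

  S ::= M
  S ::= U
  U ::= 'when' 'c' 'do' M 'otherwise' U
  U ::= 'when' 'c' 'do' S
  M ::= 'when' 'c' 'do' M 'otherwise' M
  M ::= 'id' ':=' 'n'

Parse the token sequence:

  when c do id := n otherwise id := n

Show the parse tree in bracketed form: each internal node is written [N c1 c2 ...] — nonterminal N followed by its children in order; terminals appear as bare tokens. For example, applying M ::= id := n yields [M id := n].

[S [M when c do [M id := n] otherwise [M id := n]]]

S
M
when c do M otherwise M
when c do id := n otherwise M
when c do id := n otherwise id := n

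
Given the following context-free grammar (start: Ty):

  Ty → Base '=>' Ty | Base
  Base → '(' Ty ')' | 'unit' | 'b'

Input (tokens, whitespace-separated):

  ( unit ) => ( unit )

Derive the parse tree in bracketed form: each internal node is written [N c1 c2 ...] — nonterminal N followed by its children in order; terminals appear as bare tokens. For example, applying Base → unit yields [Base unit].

Ty
Base => Ty
( Ty ) => Ty
( Base ) => Ty
( unit ) => Ty
( unit ) => Base
( unit ) => ( Ty )
( unit ) => ( Base )
( unit ) => ( unit )

[Ty [Base ( [Ty [Base unit]] )] => [Ty [Base ( [Ty [Base unit]] )]]]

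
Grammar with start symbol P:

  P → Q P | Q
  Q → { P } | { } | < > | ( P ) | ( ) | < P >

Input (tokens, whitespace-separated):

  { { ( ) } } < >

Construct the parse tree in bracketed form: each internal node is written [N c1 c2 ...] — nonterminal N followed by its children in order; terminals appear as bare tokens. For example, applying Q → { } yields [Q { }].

P
Q P
{ P } P
{ Q } P
{ { P } } P
{ { Q } } P
{ { ( ) } } P
{ { ( ) } } Q
{ { ( ) } } < >

[P [Q { [P [Q { [P [Q ( )]] }]] }] [P [Q < >]]]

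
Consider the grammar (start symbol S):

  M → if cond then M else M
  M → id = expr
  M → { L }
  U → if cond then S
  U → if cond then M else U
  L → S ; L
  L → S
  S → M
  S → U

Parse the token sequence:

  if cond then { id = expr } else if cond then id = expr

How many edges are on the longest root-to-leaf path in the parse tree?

6

[S [U if cond then [M { [L [S [M id = expr]]] }] else [U if cond then [S [M id = expr]]]]]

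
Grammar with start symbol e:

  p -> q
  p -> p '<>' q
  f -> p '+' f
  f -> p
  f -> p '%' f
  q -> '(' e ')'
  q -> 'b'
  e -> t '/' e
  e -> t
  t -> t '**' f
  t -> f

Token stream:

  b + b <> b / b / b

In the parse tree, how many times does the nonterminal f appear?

[e [t [f [p [q b]] + [f [p [p [q b]] <> [q b]]]]] / [e [t [f [p [q b]]]] / [e [t [f [p [q b]]]]]]]

4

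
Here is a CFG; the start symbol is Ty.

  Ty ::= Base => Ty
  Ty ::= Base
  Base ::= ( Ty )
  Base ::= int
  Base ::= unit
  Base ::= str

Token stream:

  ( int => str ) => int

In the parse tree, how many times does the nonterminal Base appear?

[Ty [Base ( [Ty [Base int] => [Ty [Base str]]] )] => [Ty [Base int]]]

4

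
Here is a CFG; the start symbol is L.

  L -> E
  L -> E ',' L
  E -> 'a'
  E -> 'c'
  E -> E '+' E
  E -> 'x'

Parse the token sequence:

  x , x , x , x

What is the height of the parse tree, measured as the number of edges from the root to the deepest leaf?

5

[L [E x] , [L [E x] , [L [E x] , [L [E x]]]]]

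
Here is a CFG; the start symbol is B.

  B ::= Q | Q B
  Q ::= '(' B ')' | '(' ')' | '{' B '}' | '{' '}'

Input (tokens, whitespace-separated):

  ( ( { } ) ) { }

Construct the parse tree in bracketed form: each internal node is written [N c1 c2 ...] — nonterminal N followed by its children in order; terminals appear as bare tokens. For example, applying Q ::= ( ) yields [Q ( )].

[B [Q ( [B [Q ( [B [Q { }]] )]] )] [B [Q { }]]]

B
Q B
( B ) B
( Q ) B
( ( B ) ) B
( ( Q ) ) B
( ( { } ) ) B
( ( { } ) ) Q
( ( { } ) ) { }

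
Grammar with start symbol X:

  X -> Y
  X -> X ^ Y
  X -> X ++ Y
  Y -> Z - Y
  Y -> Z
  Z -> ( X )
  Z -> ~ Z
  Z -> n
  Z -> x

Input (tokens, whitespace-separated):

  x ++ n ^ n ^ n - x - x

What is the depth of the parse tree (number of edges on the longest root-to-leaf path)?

6

[X [X [X [X [Y [Z x]]] ++ [Y [Z n]]] ^ [Y [Z n]]] ^ [Y [Z n] - [Y [Z x] - [Y [Z x]]]]]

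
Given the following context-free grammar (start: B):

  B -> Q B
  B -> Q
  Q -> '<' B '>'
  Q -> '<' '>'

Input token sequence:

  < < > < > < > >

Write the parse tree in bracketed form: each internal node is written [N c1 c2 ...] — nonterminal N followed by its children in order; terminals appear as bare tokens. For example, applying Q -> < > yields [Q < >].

B
Q
< B >
< Q B >
< < > B >
< < > Q B >
< < > < > B >
< < > < > Q >
< < > < > < > >

[B [Q < [B [Q < >] [B [Q < >] [B [Q < >]]]] >]]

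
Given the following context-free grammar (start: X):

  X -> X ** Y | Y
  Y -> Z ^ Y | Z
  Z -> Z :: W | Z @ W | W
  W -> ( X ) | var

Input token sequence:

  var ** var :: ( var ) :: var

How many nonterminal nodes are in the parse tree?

16

[X [X [Y [Z [W var]]]] ** [Y [Z [Z [Z [W var]] :: [W ( [X [Y [Z [W var]]]] )]] :: [W var]]]]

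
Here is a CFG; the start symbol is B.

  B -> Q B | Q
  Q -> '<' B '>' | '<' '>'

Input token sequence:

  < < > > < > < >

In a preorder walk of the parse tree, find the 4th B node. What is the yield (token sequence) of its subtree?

< >

[B [Q < [B [Q < >]] >] [B [Q < >] [B [Q < >]]]]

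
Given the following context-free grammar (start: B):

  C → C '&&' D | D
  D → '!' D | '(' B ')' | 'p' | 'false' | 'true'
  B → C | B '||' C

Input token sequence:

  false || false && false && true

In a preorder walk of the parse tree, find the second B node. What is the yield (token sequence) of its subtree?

false

[B [B [C [D false]]] || [C [C [C [D false]] && [D false]] && [D true]]]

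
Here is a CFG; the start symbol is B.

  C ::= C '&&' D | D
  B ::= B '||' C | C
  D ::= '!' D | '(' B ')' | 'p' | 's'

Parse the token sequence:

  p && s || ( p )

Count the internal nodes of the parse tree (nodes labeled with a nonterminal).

[B [B [C [C [D p]] && [D s]]] || [C [D ( [B [C [D p]]] )]]]

11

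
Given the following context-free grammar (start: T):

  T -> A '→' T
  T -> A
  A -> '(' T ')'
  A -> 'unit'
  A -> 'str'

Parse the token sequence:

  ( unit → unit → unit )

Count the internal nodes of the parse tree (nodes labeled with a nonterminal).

8

[T [A ( [T [A unit] → [T [A unit] → [T [A unit]]]] )]]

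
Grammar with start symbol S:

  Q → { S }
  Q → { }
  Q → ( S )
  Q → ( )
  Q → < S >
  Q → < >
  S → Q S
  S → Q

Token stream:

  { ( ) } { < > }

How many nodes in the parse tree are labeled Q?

[S [Q { [S [Q ( )]] }] [S [Q { [S [Q < >]] }]]]

4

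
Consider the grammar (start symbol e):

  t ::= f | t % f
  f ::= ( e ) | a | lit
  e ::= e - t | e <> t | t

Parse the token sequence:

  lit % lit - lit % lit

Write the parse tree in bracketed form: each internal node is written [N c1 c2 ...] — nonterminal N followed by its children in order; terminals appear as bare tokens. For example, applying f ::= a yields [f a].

e
e - t
t - t
t % f - t
f % f - t
lit % f - t
lit % lit - t
lit % lit - t % f
lit % lit - f % f
lit % lit - lit % f
lit % lit - lit % lit

[e [e [t [t [f lit]] % [f lit]]] - [t [t [f lit]] % [f lit]]]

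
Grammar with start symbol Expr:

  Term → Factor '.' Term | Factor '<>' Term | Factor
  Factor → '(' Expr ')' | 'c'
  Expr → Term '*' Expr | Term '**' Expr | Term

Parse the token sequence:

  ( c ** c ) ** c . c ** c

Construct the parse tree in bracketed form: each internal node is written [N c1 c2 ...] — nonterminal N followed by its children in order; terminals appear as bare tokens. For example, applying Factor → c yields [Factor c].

Expr
Term ** Expr
Factor ** Expr
( Expr ) ** Expr
( Term ** Expr ) ** Expr
( Factor ** Expr ) ** Expr
( c ** Expr ) ** Expr
( c ** Term ) ** Expr
( c ** Factor ) ** Expr
( c ** c ) ** Expr
( c ** c ) ** Term ** Expr
( c ** c ) ** Factor . Term ** Expr
( c ** c ) ** c . Term ** Expr
( c ** c ) ** c . Factor ** Expr
( c ** c ) ** c . c ** Expr
( c ** c ) ** c . c ** Term
( c ** c ) ** c . c ** Factor
( c ** c ) ** c . c ** c

[Expr [Term [Factor ( [Expr [Term [Factor c]] ** [Expr [Term [Factor c]]]] )]] ** [Expr [Term [Factor c] . [Term [Factor c]]] ** [Expr [Term [Factor c]]]]]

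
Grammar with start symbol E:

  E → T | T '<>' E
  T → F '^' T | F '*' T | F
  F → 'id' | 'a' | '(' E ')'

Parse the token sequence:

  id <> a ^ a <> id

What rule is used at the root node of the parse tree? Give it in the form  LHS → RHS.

E → T '<>' E

[E [T [F id]] <> [E [T [F a] ^ [T [F a]]] <> [E [T [F id]]]]]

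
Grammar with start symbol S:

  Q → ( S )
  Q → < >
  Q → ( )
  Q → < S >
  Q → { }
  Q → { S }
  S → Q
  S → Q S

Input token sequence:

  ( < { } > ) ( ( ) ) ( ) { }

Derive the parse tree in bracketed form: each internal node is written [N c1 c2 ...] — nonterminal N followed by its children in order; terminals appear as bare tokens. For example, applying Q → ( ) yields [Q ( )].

[S [Q ( [S [Q < [S [Q { }]] >]] )] [S [Q ( [S [Q ( )]] )] [S [Q ( )] [S [Q { }]]]]]

S
Q S
( S ) S
( Q ) S
( < S > ) S
( < Q > ) S
( < { } > ) S
( < { } > ) Q S
( < { } > ) ( S ) S
( < { } > ) ( Q ) S
( < { } > ) ( ( ) ) S
( < { } > ) ( ( ) ) Q S
( < { } > ) ( ( ) ) ( ) S
( < { } > ) ( ( ) ) ( ) Q
( < { } > ) ( ( ) ) ( ) { }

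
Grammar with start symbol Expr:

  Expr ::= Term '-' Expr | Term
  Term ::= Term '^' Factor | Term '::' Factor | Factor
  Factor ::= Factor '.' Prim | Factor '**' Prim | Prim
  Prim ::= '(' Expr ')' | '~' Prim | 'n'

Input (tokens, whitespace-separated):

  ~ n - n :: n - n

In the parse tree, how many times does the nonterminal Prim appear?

5

[Expr [Term [Factor [Prim ~ [Prim n]]]] - [Expr [Term [Term [Factor [Prim n]]] :: [Factor [Prim n]]] - [Expr [Term [Factor [Prim n]]]]]]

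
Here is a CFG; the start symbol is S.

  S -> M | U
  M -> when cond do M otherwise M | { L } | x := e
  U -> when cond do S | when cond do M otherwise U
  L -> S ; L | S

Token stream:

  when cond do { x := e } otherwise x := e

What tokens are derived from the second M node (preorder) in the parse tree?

[S [M when cond do [M { [L [S [M x := e]]] }] otherwise [M x := e]]]

{ x := e }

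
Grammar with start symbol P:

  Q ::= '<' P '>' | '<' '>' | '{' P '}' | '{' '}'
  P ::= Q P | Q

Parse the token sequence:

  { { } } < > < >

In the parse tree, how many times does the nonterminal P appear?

4

[P [Q { [P [Q { }]] }] [P [Q < >] [P [Q < >]]]]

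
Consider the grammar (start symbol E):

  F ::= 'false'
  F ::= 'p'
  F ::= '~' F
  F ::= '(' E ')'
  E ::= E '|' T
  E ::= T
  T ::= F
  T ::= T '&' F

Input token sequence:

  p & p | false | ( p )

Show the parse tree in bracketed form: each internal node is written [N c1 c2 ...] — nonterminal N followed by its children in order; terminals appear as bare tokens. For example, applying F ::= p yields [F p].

[E [E [E [T [T [F p]] & [F p]]] | [T [F false]]] | [T [F ( [E [T [F p]]] )]]]

E
E | T
E | T | T
T | T | T
T & F | T | T
F & F | T | T
p & F | T | T
p & p | T | T
p & p | F | T
p & p | false | T
p & p | false | F
p & p | false | ( E )
p & p | false | ( T )
p & p | false | ( F )
p & p | false | ( p )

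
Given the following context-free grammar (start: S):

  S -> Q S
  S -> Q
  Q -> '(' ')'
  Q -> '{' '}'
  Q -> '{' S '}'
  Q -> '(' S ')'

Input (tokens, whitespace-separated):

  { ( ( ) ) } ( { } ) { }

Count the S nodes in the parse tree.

6

[S [Q { [S [Q ( [S [Q ( )]] )]] }] [S [Q ( [S [Q { }]] )] [S [Q { }]]]]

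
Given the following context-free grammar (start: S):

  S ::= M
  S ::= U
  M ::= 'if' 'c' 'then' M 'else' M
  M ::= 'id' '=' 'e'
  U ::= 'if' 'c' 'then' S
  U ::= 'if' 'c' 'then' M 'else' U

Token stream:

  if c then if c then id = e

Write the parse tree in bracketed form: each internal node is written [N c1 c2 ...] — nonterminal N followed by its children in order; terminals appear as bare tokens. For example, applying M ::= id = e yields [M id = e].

S
U
if c then S
if c then U
if c then if c then S
if c then if c then M
if c then if c then id = e

[S [U if c then [S [U if c then [S [M id = e]]]]]]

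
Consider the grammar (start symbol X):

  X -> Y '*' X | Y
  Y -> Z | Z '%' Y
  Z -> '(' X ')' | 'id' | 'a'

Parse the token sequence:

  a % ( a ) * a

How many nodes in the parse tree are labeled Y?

4

[X [Y [Z a] % [Y [Z ( [X [Y [Z a]]] )]]] * [X [Y [Z a]]]]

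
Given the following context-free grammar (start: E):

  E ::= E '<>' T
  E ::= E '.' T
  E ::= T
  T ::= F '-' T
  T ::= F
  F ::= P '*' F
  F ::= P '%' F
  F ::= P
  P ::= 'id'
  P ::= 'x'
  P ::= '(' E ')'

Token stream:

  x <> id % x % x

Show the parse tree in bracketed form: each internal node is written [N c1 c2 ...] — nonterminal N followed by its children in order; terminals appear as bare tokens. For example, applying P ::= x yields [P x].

E
E <> T
T <> T
F <> T
P <> T
x <> T
x <> F
x <> P % F
x <> id % F
x <> id % P % F
x <> id % x % F
x <> id % x % P
x <> id % x % x

[E [E [T [F [P x]]]] <> [T [F [P id] % [F [P x] % [F [P x]]]]]]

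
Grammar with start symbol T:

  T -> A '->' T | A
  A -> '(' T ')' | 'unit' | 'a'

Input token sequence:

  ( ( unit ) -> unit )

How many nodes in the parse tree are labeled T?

[T [A ( [T [A ( [T [A unit]] )] -> [T [A unit]]] )]]

4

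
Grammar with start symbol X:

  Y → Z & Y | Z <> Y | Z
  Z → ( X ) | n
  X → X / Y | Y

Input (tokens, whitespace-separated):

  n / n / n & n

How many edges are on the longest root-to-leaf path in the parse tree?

5

[X [X [X [Y [Z n]]] / [Y [Z n]]] / [Y [Z n] & [Y [Z n]]]]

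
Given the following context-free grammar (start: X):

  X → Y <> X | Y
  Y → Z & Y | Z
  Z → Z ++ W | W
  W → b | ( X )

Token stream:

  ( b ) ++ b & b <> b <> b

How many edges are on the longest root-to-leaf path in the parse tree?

[X [Y [Z [Z [W ( [X [Y [Z [W b]]]] )]] ++ [W b]] & [Y [Z [W b]]]] <> [X [Y [Z [W b]]] <> [X [Y [Z [W b]]]]]]

9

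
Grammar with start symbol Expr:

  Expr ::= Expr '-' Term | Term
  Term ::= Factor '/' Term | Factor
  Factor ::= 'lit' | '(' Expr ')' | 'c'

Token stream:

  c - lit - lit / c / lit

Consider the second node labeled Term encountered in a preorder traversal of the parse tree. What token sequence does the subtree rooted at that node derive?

lit

[Expr [Expr [Expr [Term [Factor c]]] - [Term [Factor lit]]] - [Term [Factor lit] / [Term [Factor c] / [Term [Factor lit]]]]]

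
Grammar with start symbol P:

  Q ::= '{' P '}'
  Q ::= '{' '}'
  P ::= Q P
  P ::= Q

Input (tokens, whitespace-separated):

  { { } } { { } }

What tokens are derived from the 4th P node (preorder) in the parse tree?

{ }

[P [Q { [P [Q { }]] }] [P [Q { [P [Q { }]] }]]]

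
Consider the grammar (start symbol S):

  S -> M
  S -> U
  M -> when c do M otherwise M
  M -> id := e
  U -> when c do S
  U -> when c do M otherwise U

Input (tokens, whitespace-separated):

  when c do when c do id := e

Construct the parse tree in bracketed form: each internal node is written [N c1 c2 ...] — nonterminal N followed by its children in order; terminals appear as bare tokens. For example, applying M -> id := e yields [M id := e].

S
U
when c do S
when c do U
when c do when c do S
when c do when c do M
when c do when c do id := e

[S [U when c do [S [U when c do [S [M id := e]]]]]]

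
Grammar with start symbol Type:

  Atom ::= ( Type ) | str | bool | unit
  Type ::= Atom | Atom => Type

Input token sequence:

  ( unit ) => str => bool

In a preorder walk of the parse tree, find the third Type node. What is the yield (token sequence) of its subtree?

[Type [Atom ( [Type [Atom unit]] )] => [Type [Atom str] => [Type [Atom bool]]]]

str => bool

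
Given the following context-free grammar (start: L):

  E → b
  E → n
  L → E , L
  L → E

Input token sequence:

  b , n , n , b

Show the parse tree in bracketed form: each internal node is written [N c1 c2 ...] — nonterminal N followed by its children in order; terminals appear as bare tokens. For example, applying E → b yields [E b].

[L [E b] , [L [E n] , [L [E n] , [L [E b]]]]]

L
E , L
b , L
b , E , L
b , n , L
b , n , E , L
b , n , n , L
b , n , n , E
b , n , n , b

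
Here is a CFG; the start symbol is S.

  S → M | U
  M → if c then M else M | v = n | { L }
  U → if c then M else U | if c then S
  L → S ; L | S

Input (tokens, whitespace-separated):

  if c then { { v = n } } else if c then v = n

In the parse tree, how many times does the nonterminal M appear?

[S [U if c then [M { [L [S [M { [L [S [M v = n]]] }]]] }] else [U if c then [S [M v = n]]]]]

4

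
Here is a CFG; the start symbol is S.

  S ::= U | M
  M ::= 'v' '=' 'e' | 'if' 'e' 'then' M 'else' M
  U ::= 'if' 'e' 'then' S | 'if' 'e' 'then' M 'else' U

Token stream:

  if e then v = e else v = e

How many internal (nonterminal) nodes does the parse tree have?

[S [M if e then [M v = e] else [M v = e]]]

4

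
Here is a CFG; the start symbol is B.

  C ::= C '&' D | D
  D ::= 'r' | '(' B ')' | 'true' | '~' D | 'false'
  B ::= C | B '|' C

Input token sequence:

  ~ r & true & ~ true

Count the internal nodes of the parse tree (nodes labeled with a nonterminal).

[B [C [C [C [D ~ [D r]]] & [D true]] & [D ~ [D true]]]]

9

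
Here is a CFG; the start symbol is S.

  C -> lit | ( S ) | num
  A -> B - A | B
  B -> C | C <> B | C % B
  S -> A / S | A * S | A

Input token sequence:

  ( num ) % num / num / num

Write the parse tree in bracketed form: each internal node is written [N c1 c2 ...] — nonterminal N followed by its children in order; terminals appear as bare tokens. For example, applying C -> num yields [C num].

[S [A [B [C ( [S [A [B [C num]]]] )] % [B [C num]]]] / [S [A [B [C num]]] / [S [A [B [C num]]]]]]

S
A / S
B / S
C % B / S
( S ) % B / S
( A ) % B / S
( B ) % B / S
( C ) % B / S
( num ) % B / S
( num ) % C / S
( num ) % num / S
( num ) % num / A / S
( num ) % num / B / S
( num ) % num / C / S
( num ) % num / num / S
( num ) % num / num / A
( num ) % num / num / B
( num ) % num / num / C
( num ) % num / num / num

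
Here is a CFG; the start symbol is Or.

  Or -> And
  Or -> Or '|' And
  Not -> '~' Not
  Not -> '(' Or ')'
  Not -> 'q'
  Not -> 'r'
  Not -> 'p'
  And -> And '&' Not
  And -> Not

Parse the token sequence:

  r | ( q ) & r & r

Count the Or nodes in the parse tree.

[Or [Or [And [Not r]]] | [And [And [And [Not ( [Or [And [Not q]]] )]] & [Not r]] & [Not r]]]

3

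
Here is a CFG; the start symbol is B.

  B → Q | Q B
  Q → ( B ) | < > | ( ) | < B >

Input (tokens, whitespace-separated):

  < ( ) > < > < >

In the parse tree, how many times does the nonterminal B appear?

[B [Q < [B [Q ( )]] >] [B [Q < >] [B [Q < >]]]]

4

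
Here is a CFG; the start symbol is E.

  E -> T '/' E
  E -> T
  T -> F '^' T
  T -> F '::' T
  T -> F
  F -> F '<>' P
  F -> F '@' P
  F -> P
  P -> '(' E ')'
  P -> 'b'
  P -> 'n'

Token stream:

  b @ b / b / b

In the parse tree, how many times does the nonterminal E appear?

3

[E [T [F [F [P b]] @ [P b]]] / [E [T [F [P b]]] / [E [T [F [P b]]]]]]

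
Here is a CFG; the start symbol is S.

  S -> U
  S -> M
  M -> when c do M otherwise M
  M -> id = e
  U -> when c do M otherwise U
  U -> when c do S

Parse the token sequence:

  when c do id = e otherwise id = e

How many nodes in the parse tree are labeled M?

[S [M when c do [M id = e] otherwise [M id = e]]]

3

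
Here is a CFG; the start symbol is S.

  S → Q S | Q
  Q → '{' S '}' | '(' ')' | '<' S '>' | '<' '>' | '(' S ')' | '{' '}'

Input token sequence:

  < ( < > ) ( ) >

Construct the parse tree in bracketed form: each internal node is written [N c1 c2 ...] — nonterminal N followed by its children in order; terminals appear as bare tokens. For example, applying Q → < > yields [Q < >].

[S [Q < [S [Q ( [S [Q < >]] )] [S [Q ( )]]] >]]

S
Q
< S >
< Q S >
< ( S ) S >
< ( Q ) S >
< ( < > ) S >
< ( < > ) Q >
< ( < > ) ( ) >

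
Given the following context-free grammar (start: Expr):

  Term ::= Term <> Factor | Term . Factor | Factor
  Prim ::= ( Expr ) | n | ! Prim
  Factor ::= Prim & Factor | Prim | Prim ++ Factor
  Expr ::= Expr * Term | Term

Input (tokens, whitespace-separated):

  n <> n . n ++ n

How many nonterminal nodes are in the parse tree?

12

[Expr [Term [Term [Term [Factor [Prim n]]] <> [Factor [Prim n]]] . [Factor [Prim n] ++ [Factor [Prim n]]]]]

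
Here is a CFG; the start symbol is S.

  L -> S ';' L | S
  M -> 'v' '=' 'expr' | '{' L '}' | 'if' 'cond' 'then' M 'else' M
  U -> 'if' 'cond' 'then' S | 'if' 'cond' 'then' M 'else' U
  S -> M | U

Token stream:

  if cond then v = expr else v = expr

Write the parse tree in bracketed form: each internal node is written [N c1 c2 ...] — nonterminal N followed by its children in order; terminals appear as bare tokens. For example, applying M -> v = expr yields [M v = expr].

S
M
if cond then M else M
if cond then v = expr else M
if cond then v = expr else v = expr

[S [M if cond then [M v = expr] else [M v = expr]]]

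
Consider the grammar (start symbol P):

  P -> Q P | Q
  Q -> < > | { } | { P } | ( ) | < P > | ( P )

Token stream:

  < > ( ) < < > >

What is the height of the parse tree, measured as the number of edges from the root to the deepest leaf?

6

[P [Q < >] [P [Q ( )] [P [Q < [P [Q < >]] >]]]]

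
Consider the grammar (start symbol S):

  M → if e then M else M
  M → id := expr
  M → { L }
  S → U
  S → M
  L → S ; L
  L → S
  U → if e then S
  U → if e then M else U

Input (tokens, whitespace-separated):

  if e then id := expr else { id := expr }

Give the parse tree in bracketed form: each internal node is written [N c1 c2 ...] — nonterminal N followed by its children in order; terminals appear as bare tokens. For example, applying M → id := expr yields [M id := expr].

S
M
if e then M else M
if e then id := expr else M
if e then id := expr else { L }
if e then id := expr else { S }
if e then id := expr else { M }
if e then id := expr else { id := expr }

[S [M if e then [M id := expr] else [M { [L [S [M id := expr]]] }]]]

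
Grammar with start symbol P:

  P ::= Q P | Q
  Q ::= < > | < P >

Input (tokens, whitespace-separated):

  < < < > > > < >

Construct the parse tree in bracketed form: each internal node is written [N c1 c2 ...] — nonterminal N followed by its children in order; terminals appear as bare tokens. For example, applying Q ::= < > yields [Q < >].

[P [Q < [P [Q < [P [Q < >]] >]] >] [P [Q < >]]]

P
Q P
< P > P
< Q > P
< < P > > P
< < Q > > P
< < < > > > P
< < < > > > Q
< < < > > > < >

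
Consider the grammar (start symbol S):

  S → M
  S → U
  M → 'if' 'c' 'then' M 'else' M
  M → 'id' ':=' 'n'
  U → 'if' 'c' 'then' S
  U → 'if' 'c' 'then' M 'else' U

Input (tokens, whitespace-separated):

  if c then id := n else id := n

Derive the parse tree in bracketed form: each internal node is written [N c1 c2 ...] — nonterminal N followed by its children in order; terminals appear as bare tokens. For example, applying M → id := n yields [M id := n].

S
M
if c then M else M
if c then id := n else M
if c then id := n else id := n

[S [M if c then [M id := n] else [M id := n]]]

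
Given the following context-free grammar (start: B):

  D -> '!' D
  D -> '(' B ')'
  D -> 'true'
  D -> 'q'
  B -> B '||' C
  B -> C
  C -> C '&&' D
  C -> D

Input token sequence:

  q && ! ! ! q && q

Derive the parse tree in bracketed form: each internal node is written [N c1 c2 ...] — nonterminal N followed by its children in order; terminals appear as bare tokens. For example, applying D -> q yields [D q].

B
C
C && D
C && D && D
D && D && D
q && D && D
q && ! D && D
q && ! ! D && D
q && ! ! ! D && D
q && ! ! ! q && D
q && ! ! ! q && q

[B [C [C [C [D q]] && [D ! [D ! [D ! [D q]]]]] && [D q]]]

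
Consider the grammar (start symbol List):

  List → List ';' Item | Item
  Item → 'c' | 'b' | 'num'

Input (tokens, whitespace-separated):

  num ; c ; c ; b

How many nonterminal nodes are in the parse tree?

8

[List [List [List [List [Item num]] ; [Item c]] ; [Item c]] ; [Item b]]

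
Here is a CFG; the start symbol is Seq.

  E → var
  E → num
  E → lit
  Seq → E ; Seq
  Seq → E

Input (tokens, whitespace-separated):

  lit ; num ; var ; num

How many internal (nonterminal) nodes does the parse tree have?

8

[Seq [E lit] ; [Seq [E num] ; [Seq [E var] ; [Seq [E num]]]]]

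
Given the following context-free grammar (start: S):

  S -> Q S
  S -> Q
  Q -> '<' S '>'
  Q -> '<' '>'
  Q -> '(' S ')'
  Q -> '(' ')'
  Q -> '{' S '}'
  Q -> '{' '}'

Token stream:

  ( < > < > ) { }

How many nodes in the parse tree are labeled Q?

4

[S [Q ( [S [Q < >] [S [Q < >]]] )] [S [Q { }]]]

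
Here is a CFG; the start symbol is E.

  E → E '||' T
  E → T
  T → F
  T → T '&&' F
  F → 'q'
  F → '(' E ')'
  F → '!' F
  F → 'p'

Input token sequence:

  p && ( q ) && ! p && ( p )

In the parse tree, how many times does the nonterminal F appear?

[E [T [T [T [T [F p]] && [F ( [E [T [F q]]] )]] && [F ! [F p]]] && [F ( [E [T [F p]]] )]]]

7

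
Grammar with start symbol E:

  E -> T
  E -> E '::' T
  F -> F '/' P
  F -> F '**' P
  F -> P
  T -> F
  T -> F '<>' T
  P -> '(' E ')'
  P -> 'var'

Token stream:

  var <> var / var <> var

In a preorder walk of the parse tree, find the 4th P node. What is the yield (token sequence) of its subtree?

[E [T [F [P var]] <> [T [F [F [P var]] / [P var]] <> [T [F [P var]]]]]]

var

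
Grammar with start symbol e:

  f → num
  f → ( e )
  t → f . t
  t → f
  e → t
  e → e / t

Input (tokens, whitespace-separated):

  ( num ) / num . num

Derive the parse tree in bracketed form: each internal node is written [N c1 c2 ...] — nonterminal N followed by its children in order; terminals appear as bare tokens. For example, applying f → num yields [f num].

e
e / t
t / t
f / t
( e ) / t
( t ) / t
( f ) / t
( num ) / t
( num ) / f . t
( num ) / num . t
( num ) / num . f
( num ) / num . num

[e [e [t [f ( [e [t [f num]]] )]]] / [t [f num] . [t [f num]]]]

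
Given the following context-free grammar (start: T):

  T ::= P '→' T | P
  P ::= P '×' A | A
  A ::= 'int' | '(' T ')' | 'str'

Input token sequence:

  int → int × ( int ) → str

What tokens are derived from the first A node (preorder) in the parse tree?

[T [P [A int]] → [T [P [P [A int]] × [A ( [T [P [A int]]] )]] → [T [P [A str]]]]]

int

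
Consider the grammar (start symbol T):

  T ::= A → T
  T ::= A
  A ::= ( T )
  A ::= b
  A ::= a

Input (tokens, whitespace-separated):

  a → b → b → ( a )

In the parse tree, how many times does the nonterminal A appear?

5

[T [A a] → [T [A b] → [T [A b] → [T [A ( [T [A a]] )]]]]]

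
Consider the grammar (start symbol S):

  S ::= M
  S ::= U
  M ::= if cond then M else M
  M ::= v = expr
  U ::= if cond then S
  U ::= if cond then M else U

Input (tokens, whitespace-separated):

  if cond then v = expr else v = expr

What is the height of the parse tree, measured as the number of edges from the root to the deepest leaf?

[S [M if cond then [M v = expr] else [M v = expr]]]

3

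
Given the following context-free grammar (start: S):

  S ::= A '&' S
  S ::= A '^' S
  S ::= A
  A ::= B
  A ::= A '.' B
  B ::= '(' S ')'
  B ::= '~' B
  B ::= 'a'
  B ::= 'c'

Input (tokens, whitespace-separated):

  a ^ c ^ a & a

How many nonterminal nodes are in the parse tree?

[S [A [B a]] ^ [S [A [B c]] ^ [S [A [B a]] & [S [A [B a]]]]]]

12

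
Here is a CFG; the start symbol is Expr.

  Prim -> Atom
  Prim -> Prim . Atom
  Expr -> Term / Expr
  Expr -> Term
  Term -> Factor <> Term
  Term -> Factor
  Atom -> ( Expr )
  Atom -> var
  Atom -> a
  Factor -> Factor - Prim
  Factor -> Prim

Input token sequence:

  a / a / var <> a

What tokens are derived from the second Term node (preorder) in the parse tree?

a

[Expr [Term [Factor [Prim [Atom a]]]] / [Expr [Term [Factor [Prim [Atom a]]]] / [Expr [Term [Factor [Prim [Atom var]]] <> [Term [Factor [Prim [Atom a]]]]]]]]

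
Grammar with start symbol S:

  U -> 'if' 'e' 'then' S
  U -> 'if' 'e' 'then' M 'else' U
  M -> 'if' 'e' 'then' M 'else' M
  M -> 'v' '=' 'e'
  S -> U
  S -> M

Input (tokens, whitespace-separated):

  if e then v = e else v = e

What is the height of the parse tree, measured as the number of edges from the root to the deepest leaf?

3

[S [M if e then [M v = e] else [M v = e]]]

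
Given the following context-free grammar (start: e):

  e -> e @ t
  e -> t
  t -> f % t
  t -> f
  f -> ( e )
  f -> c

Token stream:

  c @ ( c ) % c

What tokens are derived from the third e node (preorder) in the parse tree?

c

[e [e [t [f c]]] @ [t [f ( [e [t [f c]]] )] % [t [f c]]]]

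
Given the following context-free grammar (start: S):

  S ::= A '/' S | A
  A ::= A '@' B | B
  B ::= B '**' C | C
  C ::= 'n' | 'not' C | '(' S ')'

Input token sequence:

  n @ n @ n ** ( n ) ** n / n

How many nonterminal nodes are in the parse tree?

22

[S [A [A [A [B [C n]]] @ [B [C n]]] @ [B [B [B [C n]] ** [C ( [S [A [B [C n]]]] )]] ** [C n]]] / [S [A [B [C n]]]]]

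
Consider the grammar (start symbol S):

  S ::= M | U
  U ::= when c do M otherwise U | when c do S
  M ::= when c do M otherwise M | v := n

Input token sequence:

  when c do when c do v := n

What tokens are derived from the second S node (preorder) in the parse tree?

when c do v := n

[S [U when c do [S [U when c do [S [M v := n]]]]]]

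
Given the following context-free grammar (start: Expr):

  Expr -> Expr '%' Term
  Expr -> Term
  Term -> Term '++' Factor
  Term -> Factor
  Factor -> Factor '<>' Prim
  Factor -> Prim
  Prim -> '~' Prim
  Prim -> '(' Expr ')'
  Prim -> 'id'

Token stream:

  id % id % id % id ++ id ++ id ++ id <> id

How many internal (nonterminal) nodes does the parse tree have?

27

[Expr [Expr [Expr [Expr [Term [Factor [Prim id]]]] % [Term [Factor [Prim id]]]] % [Term [Factor [Prim id]]]] % [Term [Term [Term [Term [Factor [Prim id]]] ++ [Factor [Prim id]]] ++ [Factor [Prim id]]] ++ [Factor [Factor [Prim id]] <> [Prim id]]]]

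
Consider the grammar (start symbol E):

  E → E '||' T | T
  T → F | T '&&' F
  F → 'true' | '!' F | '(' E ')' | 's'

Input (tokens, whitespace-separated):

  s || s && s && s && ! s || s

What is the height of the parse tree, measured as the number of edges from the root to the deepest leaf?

7

[E [E [E [T [F s]]] || [T [T [T [T [F s]] && [F s]] && [F s]] && [F ! [F s]]]] || [T [F s]]]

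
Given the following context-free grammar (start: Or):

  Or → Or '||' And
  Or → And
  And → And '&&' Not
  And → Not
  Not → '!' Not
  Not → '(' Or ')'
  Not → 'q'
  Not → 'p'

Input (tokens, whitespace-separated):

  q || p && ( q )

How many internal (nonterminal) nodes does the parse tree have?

11

[Or [Or [And [Not q]]] || [And [And [Not p]] && [Not ( [Or [And [Not q]]] )]]]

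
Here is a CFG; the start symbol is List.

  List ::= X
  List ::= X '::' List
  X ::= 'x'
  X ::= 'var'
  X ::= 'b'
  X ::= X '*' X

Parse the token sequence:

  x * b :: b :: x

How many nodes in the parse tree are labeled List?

3

[List [X [X x] * [X b]] :: [List [X b] :: [List [X x]]]]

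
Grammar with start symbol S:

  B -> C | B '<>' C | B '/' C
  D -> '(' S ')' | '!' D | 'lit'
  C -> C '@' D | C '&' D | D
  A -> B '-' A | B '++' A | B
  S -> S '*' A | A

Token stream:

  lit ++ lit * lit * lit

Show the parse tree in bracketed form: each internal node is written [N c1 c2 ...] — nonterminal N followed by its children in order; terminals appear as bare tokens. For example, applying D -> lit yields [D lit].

S
S * A
S * A * A
A * A * A
B ++ A * A * A
C ++ A * A * A
D ++ A * A * A
lit ++ A * A * A
lit ++ B * A * A
lit ++ C * A * A
lit ++ D * A * A
lit ++ lit * A * A
lit ++ lit * B * A
lit ++ lit * C * A
lit ++ lit * D * A
lit ++ lit * lit * A
lit ++ lit * lit * B
lit ++ lit * lit * C
lit ++ lit * lit * D
lit ++ lit * lit * lit

[S [S [S [A [B [C [D lit]]] ++ [A [B [C [D lit]]]]]] * [A [B [C [D lit]]]]] * [A [B [C [D lit]]]]]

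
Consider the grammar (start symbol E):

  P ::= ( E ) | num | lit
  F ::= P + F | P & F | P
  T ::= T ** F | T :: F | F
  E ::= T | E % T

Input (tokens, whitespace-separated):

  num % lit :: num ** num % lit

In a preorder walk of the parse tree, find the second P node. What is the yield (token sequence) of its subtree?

lit

[E [E [E [T [F [P num]]]] % [T [T [T [F [P lit]]] :: [F [P num]]] ** [F [P num]]]] % [T [F [P lit]]]]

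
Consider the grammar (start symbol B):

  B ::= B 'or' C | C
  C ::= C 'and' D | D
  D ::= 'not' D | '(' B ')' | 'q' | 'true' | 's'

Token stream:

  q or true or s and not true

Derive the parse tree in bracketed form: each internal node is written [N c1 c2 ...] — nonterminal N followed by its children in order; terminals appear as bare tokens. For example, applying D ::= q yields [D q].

B
B or C
B or C or C
C or C or C
D or C or C
q or C or C
q or D or C
q or true or C
q or true or C and D
q or true or D and D
q or true or s and D
q or true or s and not D
q or true or s and not true

[B [B [B [C [D q]]] or [C [D true]]] or [C [C [D s]] and [D not [D true]]]]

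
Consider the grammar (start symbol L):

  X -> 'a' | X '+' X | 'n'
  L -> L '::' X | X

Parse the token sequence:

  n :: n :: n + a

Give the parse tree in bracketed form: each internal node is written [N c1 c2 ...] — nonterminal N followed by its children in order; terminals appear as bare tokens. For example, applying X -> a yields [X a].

[L [L [L [X n]] :: [X n]] :: [X [X n] + [X a]]]

L
L :: X
L :: X :: X
X :: X :: X
n :: X :: X
n :: n :: X
n :: n :: X + X
n :: n :: n + X
n :: n :: n + a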